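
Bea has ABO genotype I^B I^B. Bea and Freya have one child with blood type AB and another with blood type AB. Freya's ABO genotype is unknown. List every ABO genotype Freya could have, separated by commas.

For each candidate genotype of Freya, check whether crossing it with I^B I^B can produce every observed child phenotype.
  I^A I^A → possible child types {AB} ✓
  I^A I^B → possible child types {B, AB} ✓
  I^A i → possible child types {B, AB} ✓
  I^B I^B → possible child types {B} ✗
  I^B i → possible child types {B} ✗
  i i → possible child types {B} ✗

I^A I^A, I^A I^B, I^A i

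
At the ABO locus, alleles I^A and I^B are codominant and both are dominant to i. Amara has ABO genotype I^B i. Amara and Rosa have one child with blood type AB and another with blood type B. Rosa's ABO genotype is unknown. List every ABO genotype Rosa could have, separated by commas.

I^A I^B, I^A i

For each candidate genotype of Rosa, check whether crossing it with I^B i can produce every observed child phenotype.
  I^A I^A → possible child types {A, AB} ✗
  I^A I^B → possible child types {A, B, AB} ✓
  I^A i → possible child types {O, A, B, AB} ✓
  I^B I^B → possible child types {B} ✗
  I^B i → possible child types {O, B} ✗
  i i → possible child types {O, B} ✗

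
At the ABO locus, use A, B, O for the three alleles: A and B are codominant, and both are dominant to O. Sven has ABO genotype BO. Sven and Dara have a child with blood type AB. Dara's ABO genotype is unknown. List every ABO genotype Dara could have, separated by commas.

For each candidate genotype of Dara, check whether crossing it with BO can produce every observed child phenotype.
  AA → possible child types {A, AB} ✓
  AB → possible child types {A, B, AB} ✓
  AO → possible child types {O, A, B, AB} ✓
  BB → possible child types {B} ✗
  BO → possible child types {O, B} ✗
  OO → possible child types {O, B} ✗

AA, AB, AO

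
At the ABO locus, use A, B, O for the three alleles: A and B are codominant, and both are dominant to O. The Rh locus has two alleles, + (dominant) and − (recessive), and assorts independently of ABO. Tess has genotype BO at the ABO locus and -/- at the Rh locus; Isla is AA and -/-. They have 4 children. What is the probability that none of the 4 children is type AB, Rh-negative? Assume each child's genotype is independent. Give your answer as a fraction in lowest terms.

ABO cross BO × AA → 1/2 A, 1/2 AB.
Rh cross -/- × -/- → 1 Rh-; so P(type AB, Rh-negative) = 1/2 × 1 = 1/2 per child.
P(not type AB, Rh-negative) = 1/2 for one child; (1/2)^4 = 1/16.

1/16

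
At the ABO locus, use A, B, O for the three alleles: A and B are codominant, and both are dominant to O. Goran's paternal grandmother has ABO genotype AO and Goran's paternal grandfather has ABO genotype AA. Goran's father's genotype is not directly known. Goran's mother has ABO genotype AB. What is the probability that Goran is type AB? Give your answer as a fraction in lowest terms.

Goran's father's ABO genotype from AO × AA: 1/2 AA, 1/2 AO.
Crossing each possibility with the mother AB and summing P(type AB): 1/2·1/2 + 1/2·1/4 = 3/8.

3/8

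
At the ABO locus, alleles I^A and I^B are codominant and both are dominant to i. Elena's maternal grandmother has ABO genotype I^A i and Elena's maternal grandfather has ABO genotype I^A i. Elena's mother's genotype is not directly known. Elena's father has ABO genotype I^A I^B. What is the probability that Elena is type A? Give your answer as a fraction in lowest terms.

1/2

Elena's mother's ABO genotype from I^A i × I^A i: 1/4 I^A I^A, 1/2 I^A i, 1/4 i i.
Crossing each possibility with the father I^A I^B and summing P(type A): 1/4·1/2 + 1/2·1/2 + 1/4·1/2 = 1/2.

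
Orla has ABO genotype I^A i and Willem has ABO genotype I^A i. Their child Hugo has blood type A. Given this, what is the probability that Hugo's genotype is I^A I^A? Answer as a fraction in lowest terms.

Cross I^A i × I^A i → 1/4 I^A I^A, 1/2 I^A i, 1/4 i i.
Type-A genotypes among offspring: I^A I^A (1/4), I^A i (1/2); total 3/4.
P(I^A I^A | type A) = (1/4) / (3/4) = 1/3.

1/3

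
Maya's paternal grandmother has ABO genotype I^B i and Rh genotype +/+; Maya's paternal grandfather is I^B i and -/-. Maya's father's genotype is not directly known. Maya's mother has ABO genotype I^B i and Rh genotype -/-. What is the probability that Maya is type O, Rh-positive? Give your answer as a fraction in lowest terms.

1/8

Maya's father's ABO genotype from I^B i × I^B i: 1/4 I^B I^B, 1/2 I^B i, 1/4 i i.
Crossing each possibility with the mother I^B i and summing P(type O): 1/4·0 + 1/2·1/4 + 1/4·1/2 = 1/4.
Similarly for Rh via the father's Rh distribution: P(Rh+) = 1/2.
Independent loci: 1/4 × 1/2 = 1/8.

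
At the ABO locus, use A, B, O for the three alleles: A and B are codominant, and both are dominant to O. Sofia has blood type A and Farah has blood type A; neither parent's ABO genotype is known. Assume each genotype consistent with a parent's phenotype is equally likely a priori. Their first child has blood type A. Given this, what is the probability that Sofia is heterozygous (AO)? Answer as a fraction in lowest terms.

Possible genotypes: Sofia ∈ {AA, AO}; Farah ∈ {AA, AO}.
Weight each parental genotype pair by prior × P(type-A child):
  AA × AA: posterior weight 4/15.
  AA × AO: posterior weight 4/15.
  AO × AA: posterior weight 4/15.
  AO × AO: posterior weight 1/5.
Sum the posterior weight over pairs where Sofia is AO: 7/15.

7/15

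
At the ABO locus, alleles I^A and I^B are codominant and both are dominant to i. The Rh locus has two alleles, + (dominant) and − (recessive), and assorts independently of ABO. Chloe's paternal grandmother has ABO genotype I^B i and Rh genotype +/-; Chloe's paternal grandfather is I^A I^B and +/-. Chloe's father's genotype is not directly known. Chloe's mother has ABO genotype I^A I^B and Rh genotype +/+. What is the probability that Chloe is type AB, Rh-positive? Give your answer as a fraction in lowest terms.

3/8

Chloe's father's ABO genotype from I^B i × I^A I^B: 1/4 I^A I^B, 1/4 I^A i, 1/4 I^B I^B, 1/4 I^B i.
Crossing each possibility with the mother I^A I^B and summing P(type AB): 1/4·1/2 + 1/4·1/4 + 1/4·1/2 + 1/4·1/4 = 3/8.
Similarly for Rh via the father's Rh distribution: P(Rh+) = 1.
Independent loci: 3/8 × 1 = 3/8.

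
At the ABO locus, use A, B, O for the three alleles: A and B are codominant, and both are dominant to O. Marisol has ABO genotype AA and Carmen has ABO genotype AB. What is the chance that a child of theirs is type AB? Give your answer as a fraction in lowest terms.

1/2

ABO cross AA × AB → offspring phenotypes: 1/2 A, 1/2 AB.
So P(type AB) = 1/2.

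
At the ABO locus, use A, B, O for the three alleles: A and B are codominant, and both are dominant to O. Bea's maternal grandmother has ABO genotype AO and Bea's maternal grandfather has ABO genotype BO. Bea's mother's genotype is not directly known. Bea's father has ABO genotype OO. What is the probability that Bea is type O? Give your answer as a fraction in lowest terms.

1/2

Bea's mother's ABO genotype from AO × BO: 1/4 AB, 1/4 AO, 1/4 BO, 1/4 OO.
Crossing each possibility with the father OO and summing P(type O): 1/4·0 + 1/4·1/2 + 1/4·1/2 + 1/4·1 = 1/2.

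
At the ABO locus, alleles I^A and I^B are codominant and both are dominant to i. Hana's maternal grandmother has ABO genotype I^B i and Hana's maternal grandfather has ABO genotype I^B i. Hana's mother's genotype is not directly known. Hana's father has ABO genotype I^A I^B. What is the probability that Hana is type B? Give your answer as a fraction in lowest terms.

Hana's mother's ABO genotype from I^B i × I^B i: 1/4 I^B I^B, 1/2 I^B i, 1/4 i i.
Crossing each possibility with the father I^A I^B and summing P(type B): 1/4·1/2 + 1/2·1/2 + 1/4·1/2 = 1/2.

1/2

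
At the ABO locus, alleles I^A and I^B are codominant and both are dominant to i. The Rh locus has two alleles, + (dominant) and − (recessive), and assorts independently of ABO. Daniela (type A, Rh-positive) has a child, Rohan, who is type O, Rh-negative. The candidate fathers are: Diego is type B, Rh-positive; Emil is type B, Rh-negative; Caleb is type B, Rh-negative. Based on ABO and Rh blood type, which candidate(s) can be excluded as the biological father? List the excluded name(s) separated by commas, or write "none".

none

A candidate is excluded only if no genotype consistent with his phenotype could produce a type O, Rh-negative child with a type A, Rh-positive mother.
Every candidate has at least one consistent genotype combination, so none can be excluded.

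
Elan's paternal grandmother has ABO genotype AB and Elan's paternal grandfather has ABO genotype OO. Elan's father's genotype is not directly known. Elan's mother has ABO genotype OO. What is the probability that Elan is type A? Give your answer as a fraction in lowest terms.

Elan's father's ABO genotype from AB × OO: 1/2 AO, 1/2 BO.
Crossing each possibility with the mother OO and summing P(type A): 1/2·1/2 + 1/2·0 = 1/4.

1/4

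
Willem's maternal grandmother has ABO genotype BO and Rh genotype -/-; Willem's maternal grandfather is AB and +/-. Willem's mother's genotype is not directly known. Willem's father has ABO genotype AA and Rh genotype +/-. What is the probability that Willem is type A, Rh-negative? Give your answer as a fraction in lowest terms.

3/16

Willem's mother's ABO genotype from BO × AB: 1/4 AB, 1/4 AO, 1/4 BB, 1/4 BO.
Crossing each possibility with the father AA and summing P(type A): 1/4·1/2 + 1/4·1 + 1/4·0 + 1/4·1/2 = 1/2.
Similarly for Rh via the mother's Rh distribution: P(Rh-) = 3/8.
Independent loci: 1/2 × 3/8 = 3/16.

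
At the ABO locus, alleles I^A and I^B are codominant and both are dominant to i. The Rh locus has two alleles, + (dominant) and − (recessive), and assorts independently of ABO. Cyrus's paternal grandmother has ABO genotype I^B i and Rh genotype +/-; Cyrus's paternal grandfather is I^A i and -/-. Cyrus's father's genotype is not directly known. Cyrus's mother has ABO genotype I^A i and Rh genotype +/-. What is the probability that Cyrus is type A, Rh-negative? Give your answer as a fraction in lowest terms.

Cyrus's father's ABO genotype from I^B i × I^A i: 1/4 I^A I^B, 1/4 I^A i, 1/4 I^B i, 1/4 i i.
Crossing each possibility with the mother I^A i and summing P(type A): 1/4·1/2 + 1/4·3/4 + 1/4·1/4 + 1/4·1/2 = 1/2.
Similarly for Rh via the father's Rh distribution: P(Rh-) = 3/8.
Independent loci: 1/2 × 3/8 = 3/16.

3/16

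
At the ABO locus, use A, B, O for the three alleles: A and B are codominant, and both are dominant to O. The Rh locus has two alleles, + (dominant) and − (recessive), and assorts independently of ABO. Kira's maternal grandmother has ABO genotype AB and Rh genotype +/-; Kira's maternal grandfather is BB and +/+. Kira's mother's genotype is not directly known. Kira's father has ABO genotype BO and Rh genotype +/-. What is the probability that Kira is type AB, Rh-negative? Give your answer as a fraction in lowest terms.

Kira's mother's ABO genotype from AB × BB: 1/2 AB, 1/2 BB.
Crossing each possibility with the father BO and summing P(type AB): 1/2·1/4 + 1/2·0 = 1/8.
Similarly for Rh via the mother's Rh distribution: P(Rh-) = 1/8.
Independent loci: 1/8 × 1/8 = 1/64.

1/64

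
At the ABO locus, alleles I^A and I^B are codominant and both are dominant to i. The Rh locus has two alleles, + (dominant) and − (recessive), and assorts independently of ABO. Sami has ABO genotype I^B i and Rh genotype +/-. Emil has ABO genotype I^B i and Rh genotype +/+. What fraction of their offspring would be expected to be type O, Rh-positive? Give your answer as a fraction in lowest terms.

ABO cross I^B i × I^B i → offspring phenotypes: 1/4 O, 3/4 B.
Rh cross +/- × +/+ → 1 Rh+.
Independent loci: P(type O, Rh-positive) = 1/4 × 1 = 1/4.

1/4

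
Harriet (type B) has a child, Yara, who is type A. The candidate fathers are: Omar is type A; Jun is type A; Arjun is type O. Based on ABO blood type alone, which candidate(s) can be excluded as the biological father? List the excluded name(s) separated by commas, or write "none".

Arjun

A candidate is excluded only if no genotype consistent with his phenotype could produce a type A child with a type B mother.
Arjun (type O): no genotype consistent with that phenotype can produce a type-A child with a type-B mother.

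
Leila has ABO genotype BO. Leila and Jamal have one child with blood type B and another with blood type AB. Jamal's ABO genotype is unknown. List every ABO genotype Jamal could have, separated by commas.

For each candidate genotype of Jamal, check whether crossing it with BO can produce every observed child phenotype.
  AA → possible child types {A, AB} ✗
  AB → possible child types {A, B, AB} ✓
  AO → possible child types {O, A, B, AB} ✓
  BB → possible child types {B} ✗
  BO → possible child types {O, B} ✗
  OO → possible child types {O, B} ✗

AB, AO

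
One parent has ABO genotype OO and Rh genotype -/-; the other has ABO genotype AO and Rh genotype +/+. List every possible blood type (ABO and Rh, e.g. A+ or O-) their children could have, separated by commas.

O+, A+

Gametes from OO × AO give offspring ABO genotypes AO, OO, i.e. phenotypes O, A.
Rh cross -/- × +/+ → phenotypes Rh+.
Combining independently: O+, A+.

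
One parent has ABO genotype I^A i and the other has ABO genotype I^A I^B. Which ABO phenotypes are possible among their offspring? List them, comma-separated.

Gametes from I^A i × I^A I^B give offspring ABO genotypes I^A I^A, I^A I^B, I^A i, I^B i, i.e. phenotypes A, B, AB.

A, B, AB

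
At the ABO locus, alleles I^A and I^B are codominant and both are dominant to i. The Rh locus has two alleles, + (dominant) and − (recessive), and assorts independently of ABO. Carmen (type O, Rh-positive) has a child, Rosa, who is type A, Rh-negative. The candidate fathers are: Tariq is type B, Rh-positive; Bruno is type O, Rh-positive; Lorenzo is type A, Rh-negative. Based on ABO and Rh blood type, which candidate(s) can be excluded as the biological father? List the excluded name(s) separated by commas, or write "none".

A candidate is excluded only if no genotype consistent with his phenotype could produce a type A, Rh-negative child with a type O, Rh-positive mother.
Tariq (type B, Rh+): no genotype consistent with that phenotype can produce a type-A Rh- child with a type-O mother.
Bruno (type O, Rh+): no genotype consistent with that phenotype can produce a type-A Rh- child with a type-O mother.

Tariq, Bruno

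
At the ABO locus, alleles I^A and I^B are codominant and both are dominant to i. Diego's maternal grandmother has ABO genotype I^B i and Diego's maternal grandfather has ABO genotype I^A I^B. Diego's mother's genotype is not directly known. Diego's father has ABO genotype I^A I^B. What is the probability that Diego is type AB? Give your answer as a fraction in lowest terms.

Diego's mother's ABO genotype from I^B i × I^A I^B: 1/4 I^A I^B, 1/4 I^A i, 1/4 I^B I^B, 1/4 I^B i.
Crossing each possibility with the father I^A I^B and summing P(type AB): 1/4·1/2 + 1/4·1/4 + 1/4·1/2 + 1/4·1/4 = 3/8.

3/8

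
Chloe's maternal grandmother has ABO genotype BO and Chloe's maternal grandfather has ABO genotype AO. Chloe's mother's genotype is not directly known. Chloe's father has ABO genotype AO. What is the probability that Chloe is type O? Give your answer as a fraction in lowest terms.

Chloe's mother's ABO genotype from BO × AO: 1/4 AB, 1/4 AO, 1/4 BO, 1/4 OO.
Crossing each possibility with the father AO and summing P(type O): 1/4·0 + 1/4·1/4 + 1/4·1/4 + 1/4·1/2 = 1/4.

1/4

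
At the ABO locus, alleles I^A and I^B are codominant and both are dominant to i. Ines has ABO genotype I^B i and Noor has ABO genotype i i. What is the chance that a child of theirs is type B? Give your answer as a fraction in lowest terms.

ABO cross I^B i × i i → offspring phenotypes: 1/2 O, 1/2 B.
So P(type B) = 1/2.

1/2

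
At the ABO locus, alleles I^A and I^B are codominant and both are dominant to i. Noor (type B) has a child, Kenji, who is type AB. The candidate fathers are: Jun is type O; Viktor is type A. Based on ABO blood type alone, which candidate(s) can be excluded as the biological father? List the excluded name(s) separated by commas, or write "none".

A candidate is excluded only if no genotype consistent with his phenotype could produce a type AB child with a type B mother.
Jun (type O): no genotype consistent with that phenotype can produce a type-AB child with a type-B mother.

Jun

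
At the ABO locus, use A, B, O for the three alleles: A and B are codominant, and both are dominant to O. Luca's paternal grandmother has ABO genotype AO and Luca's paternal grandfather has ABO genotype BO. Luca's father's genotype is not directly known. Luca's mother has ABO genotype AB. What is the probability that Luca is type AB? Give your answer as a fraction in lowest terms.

1/4

Luca's father's ABO genotype from AO × BO: 1/4 AB, 1/4 AO, 1/4 BO, 1/4 OO.
Crossing each possibility with the mother AB and summing P(type AB): 1/4·1/2 + 1/4·1/4 + 1/4·1/4 + 1/4·0 = 1/4.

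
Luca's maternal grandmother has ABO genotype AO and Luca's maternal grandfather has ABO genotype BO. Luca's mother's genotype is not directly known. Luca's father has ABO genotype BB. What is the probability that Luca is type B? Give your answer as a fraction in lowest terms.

Luca's mother's ABO genotype from AO × BO: 1/4 AB, 1/4 AO, 1/4 BO, 1/4 OO.
Crossing each possibility with the father BB and summing P(type B): 1/4·1/2 + 1/4·1/2 + 1/4·1 + 1/4·1 = 3/4.

3/4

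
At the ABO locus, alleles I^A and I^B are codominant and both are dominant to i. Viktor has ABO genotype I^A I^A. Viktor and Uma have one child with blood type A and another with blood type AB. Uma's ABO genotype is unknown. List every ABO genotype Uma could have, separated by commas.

For each candidate genotype of Uma, check whether crossing it with I^A I^A can produce every observed child phenotype.
  I^A I^A → possible child types {A} ✗
  I^A I^B → possible child types {A, AB} ✓
  I^A i → possible child types {A} ✗
  I^B I^B → possible child types {AB} ✗
  I^B i → possible child types {A, AB} ✓
  i i → possible child types {A} ✗

I^A I^B, I^B i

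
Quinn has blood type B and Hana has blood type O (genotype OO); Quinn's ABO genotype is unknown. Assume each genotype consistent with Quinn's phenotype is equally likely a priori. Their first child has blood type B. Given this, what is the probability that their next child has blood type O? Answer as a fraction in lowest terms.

1/6

Possible genotypes: Quinn ∈ {BB, BO}; Hana ∈ {OO}.
Weight each parental genotype pair by prior × P(type-B child):
  BB × OO: posterior weight 2/3; P(next child type O) = 0.
  BO × OO: posterior weight 1/3; P(next child type O) = 1/2.
Weighted sum = 1/6.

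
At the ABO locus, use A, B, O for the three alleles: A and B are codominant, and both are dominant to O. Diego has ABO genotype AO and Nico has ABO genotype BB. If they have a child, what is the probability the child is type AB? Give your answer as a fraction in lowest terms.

1/2

ABO cross AO × BB → offspring phenotypes: 1/2 B, 1/2 AB.
So P(type AB) = 1/2.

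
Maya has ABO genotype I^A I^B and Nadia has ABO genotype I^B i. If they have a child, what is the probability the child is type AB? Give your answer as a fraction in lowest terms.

ABO cross I^A I^B × I^B i → offspring phenotypes: 1/4 A, 1/2 B, 1/4 AB.
So P(type AB) = 1/4.

1/4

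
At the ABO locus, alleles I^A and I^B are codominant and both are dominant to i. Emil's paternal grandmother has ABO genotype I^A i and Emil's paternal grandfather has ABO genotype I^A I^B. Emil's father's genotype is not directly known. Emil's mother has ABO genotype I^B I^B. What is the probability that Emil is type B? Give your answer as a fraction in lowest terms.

1/2

Emil's father's ABO genotype from I^A i × I^A I^B: 1/4 I^A I^A, 1/4 I^A I^B, 1/4 I^A i, 1/4 I^B i.
Crossing each possibility with the mother I^B I^B and summing P(type B): 1/4·0 + 1/4·1/2 + 1/4·1/2 + 1/4·1 = 1/2.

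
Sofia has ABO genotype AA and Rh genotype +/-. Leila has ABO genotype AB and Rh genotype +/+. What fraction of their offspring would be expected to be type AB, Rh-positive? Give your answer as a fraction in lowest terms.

1/2

ABO cross AA × AB → offspring phenotypes: 1/2 A, 1/2 AB.
Rh cross +/- × +/+ → 1 Rh+.
Independent loci: P(type AB, Rh-positive) = 1/2 × 1 = 1/2.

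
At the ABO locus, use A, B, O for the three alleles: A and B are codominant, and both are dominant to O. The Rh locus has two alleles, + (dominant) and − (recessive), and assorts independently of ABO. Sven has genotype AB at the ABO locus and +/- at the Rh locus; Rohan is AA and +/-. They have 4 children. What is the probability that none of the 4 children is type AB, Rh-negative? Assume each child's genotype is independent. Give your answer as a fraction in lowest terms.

ABO cross AB × AA → 1/2 A, 1/2 AB.
Rh cross +/- × +/- → 3/4 Rh+, 1/4 Rh-; so P(type AB, Rh-negative) = 1/2 × 1/4 = 1/8 per child.
P(not type AB, Rh-negative) = 7/8 for one child; (7/8)^4 = 2401/4096.

2401/4096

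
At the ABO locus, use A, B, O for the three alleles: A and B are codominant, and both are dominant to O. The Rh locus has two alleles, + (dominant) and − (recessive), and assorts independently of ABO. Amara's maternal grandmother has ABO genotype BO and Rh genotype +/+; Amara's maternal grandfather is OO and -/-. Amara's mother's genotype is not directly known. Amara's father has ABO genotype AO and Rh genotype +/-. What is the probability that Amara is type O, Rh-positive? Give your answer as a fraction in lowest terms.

9/32

Amara's mother's ABO genotype from BO × OO: 1/2 BO, 1/2 OO.
Crossing each possibility with the father AO and summing P(type O): 1/2·1/4 + 1/2·1/2 = 3/8.
Similarly for Rh via the mother's Rh distribution: P(Rh+) = 3/4.
Independent loci: 3/8 × 3/4 = 9/32.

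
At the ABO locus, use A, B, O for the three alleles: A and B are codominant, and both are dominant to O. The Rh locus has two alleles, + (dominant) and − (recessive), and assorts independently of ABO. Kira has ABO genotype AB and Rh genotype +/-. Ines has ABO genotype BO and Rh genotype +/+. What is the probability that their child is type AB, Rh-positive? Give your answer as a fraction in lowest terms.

1/4

ABO cross AB × BO → offspring phenotypes: 1/4 A, 1/2 B, 1/4 AB.
Rh cross +/- × +/+ → 1 Rh+.
Independent loci: P(type AB, Rh-positive) = 1/4 × 1 = 1/4.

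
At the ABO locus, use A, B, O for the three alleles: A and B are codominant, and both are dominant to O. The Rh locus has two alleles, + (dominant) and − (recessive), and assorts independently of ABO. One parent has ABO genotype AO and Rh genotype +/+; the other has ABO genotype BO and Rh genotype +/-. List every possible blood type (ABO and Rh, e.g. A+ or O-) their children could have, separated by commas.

Gametes from AO × BO give offspring ABO genotypes AB, AO, BO, OO, i.e. phenotypes O, A, B, AB.
Rh cross +/+ × +/- → phenotypes Rh+.
Combining independently: O+, A+, B+, AB+.

O+, A+, B+, AB+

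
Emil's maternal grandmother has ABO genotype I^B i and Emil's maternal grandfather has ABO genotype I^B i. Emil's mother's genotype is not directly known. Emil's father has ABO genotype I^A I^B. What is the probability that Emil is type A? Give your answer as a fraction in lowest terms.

Emil's mother's ABO genotype from I^B i × I^B i: 1/4 I^B I^B, 1/2 I^B i, 1/4 i i.
Crossing each possibility with the father I^A I^B and summing P(type A): 1/4·0 + 1/2·1/4 + 1/4·1/2 = 1/4.

1/4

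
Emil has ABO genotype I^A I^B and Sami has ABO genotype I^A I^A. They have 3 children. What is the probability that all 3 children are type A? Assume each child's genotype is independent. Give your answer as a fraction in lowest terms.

1/8

ABO cross I^A I^B × I^A I^A → 1/2 A, 1/2 AB.
So P(type A) = 1/2 per child.
All 3 independent: (1/2)^3 = 1/8.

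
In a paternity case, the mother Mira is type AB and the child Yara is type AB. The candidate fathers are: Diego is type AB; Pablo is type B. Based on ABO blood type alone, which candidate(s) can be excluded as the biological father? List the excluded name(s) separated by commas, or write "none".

A candidate is excluded only if no genotype consistent with his phenotype could produce a type AB child with a type AB mother.
Every candidate has at least one consistent genotype combination, so none can be excluded.

none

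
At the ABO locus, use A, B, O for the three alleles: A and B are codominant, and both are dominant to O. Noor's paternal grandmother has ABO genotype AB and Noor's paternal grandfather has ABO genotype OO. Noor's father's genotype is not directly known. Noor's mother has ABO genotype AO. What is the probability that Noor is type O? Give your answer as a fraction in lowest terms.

1/4

Noor's father's ABO genotype from AB × OO: 1/2 AO, 1/2 BO.
Crossing each possibility with the mother AO and summing P(type O): 1/2·1/4 + 1/2·1/4 = 1/4.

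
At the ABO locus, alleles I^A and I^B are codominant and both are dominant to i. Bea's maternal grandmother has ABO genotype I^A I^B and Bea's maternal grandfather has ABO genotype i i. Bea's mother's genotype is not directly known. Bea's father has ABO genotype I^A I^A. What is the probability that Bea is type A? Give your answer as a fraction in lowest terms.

3/4

Bea's mother's ABO genotype from I^A I^B × i i: 1/2 I^A i, 1/2 I^B i.
Crossing each possibility with the father I^A I^A and summing P(type A): 1/2·1 + 1/2·1/2 = 3/4.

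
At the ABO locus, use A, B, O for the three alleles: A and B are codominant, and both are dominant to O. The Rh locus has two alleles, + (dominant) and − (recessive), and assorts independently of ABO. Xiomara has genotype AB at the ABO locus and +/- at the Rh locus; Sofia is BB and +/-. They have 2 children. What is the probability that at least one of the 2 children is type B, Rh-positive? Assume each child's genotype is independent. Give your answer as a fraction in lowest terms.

39/64

ABO cross AB × BB → 1/2 B, 1/2 AB.
Rh cross +/- × +/- → 3/4 Rh+, 1/4 Rh-; so P(type B, Rh-positive) = 1/2 × 3/4 = 3/8 per child.
P(none) = (5/8)^2 = 25/64; P(at least one) = 1 − 25/64 = 39/64.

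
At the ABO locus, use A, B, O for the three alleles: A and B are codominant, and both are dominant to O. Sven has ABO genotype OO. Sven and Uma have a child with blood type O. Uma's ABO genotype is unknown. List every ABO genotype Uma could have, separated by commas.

For each candidate genotype of Uma, check whether crossing it with OO can produce every observed child phenotype.
  AA → possible child types {A} ✗
  AB → possible child types {A, B} ✗
  AO → possible child types {O, A} ✓
  BB → possible child types {B} ✗
  BO → possible child types {O, B} ✓
  OO → possible child types {O} ✓

AO, BO, OO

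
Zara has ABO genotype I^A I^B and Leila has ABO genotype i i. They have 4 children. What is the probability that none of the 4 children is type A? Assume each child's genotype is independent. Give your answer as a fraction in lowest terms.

1/16

ABO cross I^A I^B × i i → 1/2 A, 1/2 B.
So P(type A) = 1/2 per child.
P(not type A) = 1/2 for one child; (1/2)^4 = 1/16.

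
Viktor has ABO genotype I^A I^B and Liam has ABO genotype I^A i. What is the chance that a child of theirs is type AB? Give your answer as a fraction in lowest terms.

1/4

ABO cross I^A I^B × I^A i → offspring phenotypes: 1/2 A, 1/4 B, 1/4 AB.
So P(type AB) = 1/4.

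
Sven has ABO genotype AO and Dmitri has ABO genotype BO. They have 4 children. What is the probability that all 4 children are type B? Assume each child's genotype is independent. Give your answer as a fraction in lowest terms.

ABO cross AO × BO → 1/4 O, 1/4 A, 1/4 B, 1/4 AB.
So P(type B) = 1/4 per child.
All 4 independent: (1/4)^4 = 1/256.

1/256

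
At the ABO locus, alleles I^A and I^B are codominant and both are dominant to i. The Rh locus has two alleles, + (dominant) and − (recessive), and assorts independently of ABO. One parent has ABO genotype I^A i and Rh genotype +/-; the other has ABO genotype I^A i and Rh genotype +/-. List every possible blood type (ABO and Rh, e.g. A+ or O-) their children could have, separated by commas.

Gametes from I^A i × I^A i give offspring ABO genotypes I^A I^A, I^A i, i i, i.e. phenotypes O, A.
Rh cross +/- × +/- → phenotypes Rh+, Rh-.
Combining independently: O+, O-, A+, A-.

O+, O-, A+, A-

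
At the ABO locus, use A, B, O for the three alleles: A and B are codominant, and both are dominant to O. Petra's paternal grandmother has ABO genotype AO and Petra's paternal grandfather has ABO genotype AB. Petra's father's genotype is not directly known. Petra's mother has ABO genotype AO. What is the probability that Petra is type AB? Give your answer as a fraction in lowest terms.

Petra's father's ABO genotype from AO × AB: 1/4 AA, 1/4 AB, 1/4 AO, 1/4 BO.
Crossing each possibility with the mother AO and summing P(type AB): 1/4·0 + 1/4·1/4 + 1/4·0 + 1/4·1/4 = 1/8.

1/8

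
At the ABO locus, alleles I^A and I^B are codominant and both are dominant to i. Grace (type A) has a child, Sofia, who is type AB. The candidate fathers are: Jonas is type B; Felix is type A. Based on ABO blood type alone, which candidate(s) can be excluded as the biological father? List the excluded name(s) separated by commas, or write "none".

Felix

A candidate is excluded only if no genotype consistent with his phenotype could produce a type AB child with a type A mother.
Felix (type A): no genotype consistent with that phenotype can produce a type-AB child with a type-A mother.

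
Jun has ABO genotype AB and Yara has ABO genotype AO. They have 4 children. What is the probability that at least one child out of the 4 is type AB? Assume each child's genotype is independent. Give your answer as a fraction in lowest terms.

175/256

ABO cross AB × AO → 1/2 A, 1/4 B, 1/4 AB.
So P(type AB) = 1/4 per child.
P(none) = (3/4)^4 = 81/256; P(at least one) = 1 − 81/256 = 175/256.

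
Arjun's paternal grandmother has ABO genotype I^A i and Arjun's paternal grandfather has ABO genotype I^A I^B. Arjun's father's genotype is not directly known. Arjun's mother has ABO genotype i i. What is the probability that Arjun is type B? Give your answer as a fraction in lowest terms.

1/4

Arjun's father's ABO genotype from I^A i × I^A I^B: 1/4 I^A I^A, 1/4 I^A I^B, 1/4 I^A i, 1/4 I^B i.
Crossing each possibility with the mother i i and summing P(type B): 1/4·0 + 1/4·1/2 + 1/4·0 + 1/4·1/2 = 1/4.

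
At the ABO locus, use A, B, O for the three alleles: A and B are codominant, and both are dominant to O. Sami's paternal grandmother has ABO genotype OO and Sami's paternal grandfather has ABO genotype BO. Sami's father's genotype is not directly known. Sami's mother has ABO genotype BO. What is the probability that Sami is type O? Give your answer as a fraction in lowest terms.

3/8

Sami's father's ABO genotype from OO × BO: 1/2 BO, 1/2 OO.
Crossing each possibility with the mother BO and summing P(type O): 1/2·1/4 + 1/2·1/2 = 3/8.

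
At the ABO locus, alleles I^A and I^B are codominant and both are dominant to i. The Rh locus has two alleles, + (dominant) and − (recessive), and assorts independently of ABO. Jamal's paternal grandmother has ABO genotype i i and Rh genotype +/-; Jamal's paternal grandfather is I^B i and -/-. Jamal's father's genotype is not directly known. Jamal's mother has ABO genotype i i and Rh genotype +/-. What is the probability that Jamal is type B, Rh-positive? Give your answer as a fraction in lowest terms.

5/32

Jamal's father's ABO genotype from i i × I^B i: 1/2 I^B i, 1/2 i i.
Crossing each possibility with the mother i i and summing P(type B): 1/2·1/2 + 1/2·0 = 1/4.
Similarly for Rh via the father's Rh distribution: P(Rh+) = 5/8.
Independent loci: 1/4 × 5/8 = 5/32.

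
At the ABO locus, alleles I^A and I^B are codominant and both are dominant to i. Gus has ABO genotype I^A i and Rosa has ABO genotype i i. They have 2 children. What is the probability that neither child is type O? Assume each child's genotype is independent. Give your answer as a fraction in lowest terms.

ABO cross I^A i × i i → 1/2 O, 1/2 A.
So P(type O) = 1/2 per child.
P(not type O) = 1/2 for one child; (1/2)^2 = 1/4.

1/4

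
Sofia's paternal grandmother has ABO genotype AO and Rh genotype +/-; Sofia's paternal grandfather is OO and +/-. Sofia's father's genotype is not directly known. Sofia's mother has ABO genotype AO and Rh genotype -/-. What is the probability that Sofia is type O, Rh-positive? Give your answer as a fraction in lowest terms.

Sofia's father's ABO genotype from AO × OO: 1/2 AO, 1/2 OO.
Crossing each possibility with the mother AO and summing P(type O): 1/2·1/4 + 1/2·1/2 = 3/8.
Similarly for Rh via the father's Rh distribution: P(Rh+) = 1/2.
Independent loci: 3/8 × 1/2 = 3/16.

3/16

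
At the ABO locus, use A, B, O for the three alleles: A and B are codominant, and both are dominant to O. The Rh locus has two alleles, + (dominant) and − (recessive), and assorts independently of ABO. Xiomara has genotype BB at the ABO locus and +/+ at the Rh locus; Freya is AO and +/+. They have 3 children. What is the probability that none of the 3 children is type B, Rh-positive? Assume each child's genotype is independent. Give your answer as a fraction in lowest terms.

1/8

ABO cross BB × AO → 1/2 B, 1/2 AB.
Rh cross +/+ × +/+ → 1 Rh+; so P(type B, Rh-positive) = 1/2 × 1 = 1/2 per child.
P(not type B, Rh-positive) = 1/2 for one child; (1/2)^3 = 1/8.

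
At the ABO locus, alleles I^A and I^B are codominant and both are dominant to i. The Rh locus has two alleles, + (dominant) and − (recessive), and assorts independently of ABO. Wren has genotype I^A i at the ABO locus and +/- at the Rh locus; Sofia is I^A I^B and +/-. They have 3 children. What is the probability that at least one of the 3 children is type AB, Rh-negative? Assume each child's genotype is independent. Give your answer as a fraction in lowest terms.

721/4096

ABO cross I^A i × I^A I^B → 1/2 A, 1/4 B, 1/4 AB.
Rh cross +/- × +/- → 3/4 Rh+, 1/4 Rh-; so P(type AB, Rh-negative) = 1/4 × 1/4 = 1/16 per child.
P(none) = (15/16)^3 = 3375/4096; P(at least one) = 1 − 3375/4096 = 721/4096.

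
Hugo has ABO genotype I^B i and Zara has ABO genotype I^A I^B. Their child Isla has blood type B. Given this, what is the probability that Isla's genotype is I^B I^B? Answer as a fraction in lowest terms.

1/2

Cross I^B i × I^A I^B → 1/4 I^A I^B, 1/4 I^A i, 1/4 I^B I^B, 1/4 I^B i.
Type-B genotypes among offspring: I^B I^B (1/4), I^B i (1/4); total 1/2.
P(I^B I^B | type B) = (1/4) / (1/2) = 1/2.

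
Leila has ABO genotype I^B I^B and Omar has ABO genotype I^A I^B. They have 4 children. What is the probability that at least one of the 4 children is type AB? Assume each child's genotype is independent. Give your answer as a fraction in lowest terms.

ABO cross I^B I^B × I^A I^B → 1/2 B, 1/2 AB.
So P(type AB) = 1/2 per child.
P(none) = (1/2)^4 = 1/16; P(at least one) = 1 − 1/16 = 15/16.

15/16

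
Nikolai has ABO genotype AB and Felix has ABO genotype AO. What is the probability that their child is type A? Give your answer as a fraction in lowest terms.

ABO cross AB × AO → offspring phenotypes: 1/2 A, 1/4 B, 1/4 AB.
So P(type A) = 1/2.

1/2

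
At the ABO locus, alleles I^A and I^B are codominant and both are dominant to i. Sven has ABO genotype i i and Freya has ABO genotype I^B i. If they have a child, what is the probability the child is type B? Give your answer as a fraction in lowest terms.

ABO cross i i × I^B i → offspring phenotypes: 1/2 O, 1/2 B.
So P(type B) = 1/2.

1/2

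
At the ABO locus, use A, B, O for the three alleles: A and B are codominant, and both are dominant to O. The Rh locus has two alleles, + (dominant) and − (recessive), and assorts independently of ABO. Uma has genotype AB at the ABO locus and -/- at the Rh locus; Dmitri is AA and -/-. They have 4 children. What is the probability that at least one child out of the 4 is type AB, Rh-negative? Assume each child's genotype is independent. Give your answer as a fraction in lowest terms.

ABO cross AB × AA → 1/2 A, 1/2 AB.
Rh cross -/- × -/- → 1 Rh-; so P(type AB, Rh-negative) = 1/2 × 1 = 1/2 per child.
P(none) = (1/2)^4 = 1/16; P(at least one) = 1 − 1/16 = 15/16.

15/16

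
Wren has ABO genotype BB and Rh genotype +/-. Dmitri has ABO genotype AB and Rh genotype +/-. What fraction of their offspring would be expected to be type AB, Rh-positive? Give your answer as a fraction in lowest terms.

ABO cross BB × AB → offspring phenotypes: 1/2 B, 1/2 AB.
Rh cross +/- × +/- → 3/4 Rh+, 1/4 Rh-.
Independent loci: P(type AB, Rh-positive) = 1/2 × 3/4 = 3/8.

3/8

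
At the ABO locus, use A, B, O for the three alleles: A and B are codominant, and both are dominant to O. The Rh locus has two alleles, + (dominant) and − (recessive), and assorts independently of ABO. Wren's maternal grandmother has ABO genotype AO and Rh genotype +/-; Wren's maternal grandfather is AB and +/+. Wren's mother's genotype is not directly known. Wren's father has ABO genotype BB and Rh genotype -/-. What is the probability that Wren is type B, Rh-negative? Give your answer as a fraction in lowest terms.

Wren's mother's ABO genotype from AO × AB: 1/4 AA, 1/4 AB, 1/4 AO, 1/4 BO.
Crossing each possibility with the father BB and summing P(type B): 1/4·0 + 1/4·1/2 + 1/4·1/2 + 1/4·1 = 1/2.
Similarly for Rh via the mother's Rh distribution: P(Rh-) = 1/4.
Independent loci: 1/2 × 1/4 = 1/8.

1/8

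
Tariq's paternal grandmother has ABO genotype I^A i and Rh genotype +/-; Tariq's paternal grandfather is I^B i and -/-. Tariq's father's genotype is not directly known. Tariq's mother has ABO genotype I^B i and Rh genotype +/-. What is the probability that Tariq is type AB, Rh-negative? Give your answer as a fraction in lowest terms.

Tariq's father's ABO genotype from I^A i × I^B i: 1/4 I^A I^B, 1/4 I^A i, 1/4 I^B i, 1/4 i i.
Crossing each possibility with the mother I^B i and summing P(type AB): 1/4·1/4 + 1/4·1/4 + 1/4·0 + 1/4·0 = 1/8.
Similarly for Rh via the father's Rh distribution: P(Rh-) = 3/8.
Independent loci: 1/8 × 3/8 = 3/64.

3/64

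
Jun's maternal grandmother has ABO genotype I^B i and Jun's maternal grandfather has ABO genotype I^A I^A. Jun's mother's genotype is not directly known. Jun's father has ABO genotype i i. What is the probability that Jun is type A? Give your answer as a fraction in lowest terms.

1/2

Jun's mother's ABO genotype from I^B i × I^A I^A: 1/2 I^A I^B, 1/2 I^A i.
Crossing each possibility with the father i i and summing P(type A): 1/2·1/2 + 1/2·1/2 = 1/2.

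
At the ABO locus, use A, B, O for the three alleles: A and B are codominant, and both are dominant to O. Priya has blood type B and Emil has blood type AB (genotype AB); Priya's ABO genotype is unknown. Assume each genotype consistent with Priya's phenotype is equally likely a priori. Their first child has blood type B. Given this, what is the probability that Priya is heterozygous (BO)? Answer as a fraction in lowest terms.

1/2

Possible genotypes: Priya ∈ {BB, BO}; Emil ∈ {AB}.
Weight each parental genotype pair by prior × P(type-B child):
  BB × AB: posterior weight 1/2.
  BO × AB: posterior weight 1/2.
Sum the posterior weight over pairs where Priya is BO: 1/2.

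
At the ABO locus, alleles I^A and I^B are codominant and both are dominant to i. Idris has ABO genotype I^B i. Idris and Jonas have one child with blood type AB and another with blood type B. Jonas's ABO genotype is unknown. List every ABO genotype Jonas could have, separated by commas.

For each candidate genotype of Jonas, check whether crossing it with I^B i can produce every observed child phenotype.
  I^A I^A → possible child types {A, AB} ✗
  I^A I^B → possible child types {A, B, AB} ✓
  I^A i → possible child types {O, A, B, AB} ✓
  I^B I^B → possible child types {B} ✗
  I^B i → possible child types {O, B} ✗
  i i → possible child types {O, B} ✗

I^A I^B, I^A i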